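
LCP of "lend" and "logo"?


Word 1: "lend"
Word 2: "logo"
Comparing from start:
  Pos 0: 'l' == 'l'
  Pos 1: 'e' != 'o' (stop)
LCP = "l" (length 1)


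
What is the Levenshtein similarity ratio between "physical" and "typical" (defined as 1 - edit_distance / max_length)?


Word 1: "physical" (length 8)
Word 2: "typical" (length 7)
One optimal edit sequence:
  1. delete 'p'  (+1)
  2. substitute 'h' -> 't'  (+1)
  3. keep 'y'
  4. substitute 's' -> 'p'  (+1)
  5. keep 'i'
  6. keep 'c'
  7. keep 'a'
  8. keep 'l'
Edit distance = 3
Max length = max(8, 7) = 8
Similarity = 1 - 3/8
= 0.6250


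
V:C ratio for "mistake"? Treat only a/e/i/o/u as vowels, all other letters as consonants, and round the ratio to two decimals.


Word: "mistake"
Vowels (a,e,i,o,u): 3
Consonants: 4
Ratio = 3/4
= 0.75


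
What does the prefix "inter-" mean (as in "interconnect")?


Prefix: inter-
Example: interconnect = inter- + connect
Meaning = between


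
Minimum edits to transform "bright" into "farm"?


Word 1: "bright" (length 6)
Word 2: "farm" (length 4)
One optimal edit sequence (insert/delete/substitute each cost 1):
  1. delete 'b'  (+1)
  2. delete 'r'  (+1)
  3. substitute 'i' -> 'f'  (+1)
  4. substitute 'g' -> 'a'  (+1)
  5. substitute 'h' -> 'r'  (+1)
  6. substitute 't' -> 'm'  (+1)
Total edit operations: 6
Edit distance = 6


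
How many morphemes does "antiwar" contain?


Word: "antiwar"
Morphemes: anti- / war
Each morpheme carries meaning
= 2 morphemes


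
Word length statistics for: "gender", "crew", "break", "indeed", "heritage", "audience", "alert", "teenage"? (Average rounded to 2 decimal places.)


Lengths: "gender"=6, "crew"=4, "break"=5, "indeed"=6, "heritage"=8, "audience"=8, "alert"=5, "teenage"=7
Sum = 49, Count = 8
Average = 49/8 = 6.13
= avg=6.13, min=4, max=8


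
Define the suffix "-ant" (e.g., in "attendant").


Suffix: -ant
As in: attendant -> attend + -ant
Meaning = one who / that which


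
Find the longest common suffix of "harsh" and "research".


Word 1: "harsh"
Word 2: "research"
Comparing from end:
  Pos -1: 'h' == 'h'
  Pos -2: 's' != 'c' (stop)
LCS = "h" (length 1)


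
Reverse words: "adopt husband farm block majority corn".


Original: "adopt husband farm block majority corn"
Words (1..n): adopt | husband | farm | block | majority | corn
Reversed (n..1): corn | majority | block | farm | husband | adopt
Result = "corn majority block farm husband adopt"


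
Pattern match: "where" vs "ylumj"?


Pattern of "where": [0, 1, 2, 3, 2]
Pattern of "ylumj": [0, 1, 2, 3, 4]
Patterns do not match
Same pattern = No


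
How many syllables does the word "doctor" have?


Word: "doctor"
Syllable breakdown: doc · tor
Counting: 2 parts
= 2 syllables


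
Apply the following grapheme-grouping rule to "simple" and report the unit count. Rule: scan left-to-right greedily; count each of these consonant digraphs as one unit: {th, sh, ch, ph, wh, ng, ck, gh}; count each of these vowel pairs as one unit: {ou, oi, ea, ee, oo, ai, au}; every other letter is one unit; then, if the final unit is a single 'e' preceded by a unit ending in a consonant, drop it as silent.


Word: "simple" (6 letters)
Left-to-right scan:
  [1] 's' (letter)
  [2] 'i' (letter)
  [3] 'm' (letter)
  [4] 'p' (letter)
  [5] 'l' (letter)
  [6] 'e' (letter)
Units from scan: 6
Final unit is 'e' after a consonant -> drop as silent (-1)
Sound units = 5 units


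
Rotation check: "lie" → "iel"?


Word: "lie", Candidate: "iel"
Method: check if candidate is substring of word+word
"lielie" contains "iel"? Yes
Is rotation = Yes


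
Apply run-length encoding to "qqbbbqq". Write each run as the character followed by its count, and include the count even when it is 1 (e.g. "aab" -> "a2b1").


String: "qqbbbqq"
Scanning for consecutive runs:
  'q' x 2
  'b' x 3
  'q' x 2
RLE = "q2b3q2"


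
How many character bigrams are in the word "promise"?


Word: "promise" (length 7)
Number of 2-grams = length - 2 + 1 = 7 - 2 + 1
= 6


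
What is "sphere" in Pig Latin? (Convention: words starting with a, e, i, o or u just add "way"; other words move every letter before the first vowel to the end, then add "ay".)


Word: "sphere"
Starts with consonant(s) → move to end, add 'ay'
Consonant cluster: "sph"
Pig Latin = "eresphay"


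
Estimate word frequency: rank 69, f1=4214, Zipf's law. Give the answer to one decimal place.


Zipf's law: f(r) = f(1) / r
f(1) = 4214
f(69) = 4214 / 69
= 61.1 occurrences


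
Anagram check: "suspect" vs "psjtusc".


Word 1: "suspect" → sorted: cepsstu
Word 2: "psjtusc" → sorted: cjpsstu
Same letters? cepsstu != cjpsstu
Anagram = No


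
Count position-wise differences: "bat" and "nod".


Comparing character by character (same length = 3):
  Pos 0: 'b' vs 'n' !=
  Pos 1: 'a' vs 'o' !=
  Pos 2: 't' vs 'd' !=
Hamming distance = 3


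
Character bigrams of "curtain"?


Word: "curtain" (length 7)
Number of bigrams = 7 - 2 + 1 = 6
  Position 0: "cu"
  Position 1: "ur"
  Position 2: "rt"
  Position 3: "ta"
  Position 4: "ai"
  Position 5: "in"
Bigrams = "cu", "ur", "rt", "ta", "ai", "in"


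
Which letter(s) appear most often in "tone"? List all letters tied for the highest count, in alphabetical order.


Word: "tone"
Letter counts:
  'e': 1
  'n': 1
  'o': 1
  't': 1
Maximum count = 1
Most frequent = 'e', 'n', 'o', 't' (1 time each)


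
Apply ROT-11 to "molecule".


Word: "molecule"
Shift: 11
Each letter → (letter + shift) mod 26:
  'm' (12) + 11 = 23 → 'x'
  'o' (14) + 11 = 25 → 'z'
  'l' (11) + 11 = 22 → 'w'
  'e' (4) + 11 = 15 → 'p'
  'c' (2) + 11 = 13 → 'n'
  'u' (20) + 11 = 5 → 'f'
  'l' (11) + 11 = 22 → 'w'
  'e' (4) + 11 = 15 → 'p'
Result = "xzwpnfwp"


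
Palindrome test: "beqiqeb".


Word: "beqiqeb"
Reversed: "beqiqeb"
Forward == Backward? beqiqeb == beqiqeb
Palindrome = Yes


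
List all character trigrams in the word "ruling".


Word: "ruling" (length 6)
Number of trigrams = 6 - 3 + 1 = 4
  Position 0: "rul"
  Position 1: "uli"
  Position 2: "lin"
  Position 3: "ing"
Trigrams = "rul", "uli", "lin", "ing"


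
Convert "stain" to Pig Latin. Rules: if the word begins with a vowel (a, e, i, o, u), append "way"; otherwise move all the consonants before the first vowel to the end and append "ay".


Word: "stain"
Starts with consonant(s) → move to end, add 'ay'
Consonant cluster: "st"
Pig Latin = "ainstay"


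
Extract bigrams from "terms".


Word: "terms" (length 5)
Number of bigrams = 5 - 2 + 1 = 4
  Position 0: "te"
  Position 1: "er"
  Position 2: "rm"
  Position 3: "ms"
Bigrams = "te", "er", "rm", "ms"


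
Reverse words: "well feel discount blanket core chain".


Original: "well feel discount blanket core chain"
Words (1..n): well | feel | discount | blanket | core | chain
Reversed (n..1): chain | core | blanket | discount | feel | well
Result = "chain core blanket discount feel well"


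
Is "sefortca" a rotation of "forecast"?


Word: "forecast", Candidate: "sefortca"
Method: check if candidate is substring of word+word
"forecastforecast" contains "sefortca"? No
Is rotation = No


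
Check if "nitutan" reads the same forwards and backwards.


Word: "nitutan"
Reversed: "natutin"
Forward == Backward? nitutan != natutin
Palindrome = No


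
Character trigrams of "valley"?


Word: "valley" (length 6)
Number of trigrams = 6 - 3 + 1 = 4
  Position 0: "val"
  Position 1: "all"
  Position 2: "lle"
  Position 3: "ley"
Trigrams = "val", "all", "lle", "ley"


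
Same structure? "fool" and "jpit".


Pattern of "fool": [0, 1, 1, 2]
Pattern of "jpit": [0, 1, 2, 3]
Patterns do not match
Same pattern = No


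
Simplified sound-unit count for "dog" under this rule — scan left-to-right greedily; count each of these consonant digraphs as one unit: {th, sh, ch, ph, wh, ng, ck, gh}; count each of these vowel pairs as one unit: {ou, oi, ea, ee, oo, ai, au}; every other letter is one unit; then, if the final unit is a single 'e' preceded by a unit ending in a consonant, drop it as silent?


Word: "dog" (3 letters)
Left-to-right scan:
  1. 'd' (letter)
  2. 'o' (letter)
  3. 'g' (letter)
Units from scan: 3
Sound units = 3 units


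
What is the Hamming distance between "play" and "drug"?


Comparing character by character (same length = 4):
  Pos 0: 'p' vs 'd' !=
  Pos 1: 'l' vs 'r' !=
  Pos 2: 'a' vs 'u' !=
  Pos 3: 'y' vs 'g' !=
Hamming distance = 4


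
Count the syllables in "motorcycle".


Word: "motorcycle"
Syllable breakdown: mo-tor-cy-cle
Counting: 4 parts
= 4 syllables


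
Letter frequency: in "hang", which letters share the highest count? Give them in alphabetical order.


Word: "hang"
Letter counts:
  'a': 1
  'g': 1
  'h': 1
  'n': 1
Maximum count = 1
Most frequent = 'a', 'g', 'h', 'n' (1 time each)


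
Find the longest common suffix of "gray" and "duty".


Word 1: "gray"
Word 2: "duty"
Comparing from end:
  Pos -1: 'y' == 'y'
  Pos -2: 'a' != 't' (stop)
LCS = "y" (length 1)


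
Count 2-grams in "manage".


Word: "manage" (length 6)
Number of 2-grams = length - 2 + 1 = 6 - 2 + 1
= 5


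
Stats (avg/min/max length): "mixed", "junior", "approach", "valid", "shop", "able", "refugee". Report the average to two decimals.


Lengths: "mixed"=5, "junior"=6, "approach"=8, "valid"=5, "shop"=4, "able"=4, "refugee"=7
Sum = 39, Count = 7
Average = 39/7 = 5.57
= avg=5.57, min=4, max=8


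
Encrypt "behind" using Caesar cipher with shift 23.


Word: "behind"
Shift: 23
Each letter → (letter + shift) mod 26:
  'b' (1) + 23 = 24 → 'y'
  'e' (4) + 23 = 1 → 'b'
  'h' (7) + 23 = 4 → 'e'
  'i' (8) + 23 = 5 → 'f'
  'n' (13) + 23 = 10 → 'k'
  'd' (3) + 23 = 0 → 'a'
Result = "ybefka"


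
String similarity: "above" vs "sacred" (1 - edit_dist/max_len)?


Word 1: "above" (length 5)
Word 2: "sacred" (length 6)
One optimal edit sequence:
  1. insert 's'  (+1)
  2. keep 'a'
  3. substitute 'b' -> 'c'  (+1)
  4. substitute 'o' -> 'r'  (+1)
  5. substitute 'v' -> 'e'  (+1)
  6. substitute 'e' -> 'd'  (+1)
Edit distance = 5
Max length = max(5, 6) = 6
Similarity = 1 - 5/6
= 0.1667


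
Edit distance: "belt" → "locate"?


Word 1: "belt" (length 4)
Word 2: "locate" (length 6)
One optimal edit sequence (insert/delete/substitute each cost 1):
  1. insert 'l'  (+1)
  2. substitute 'b' -> 'o'  (+1)
  3. substitute 'e' -> 'c'  (+1)
  4. substitute 'l' -> 'a'  (+1)
  5. keep 't'
  6. insert 'e'  (+1)
Total edit operations: 5
Edit distance = 5


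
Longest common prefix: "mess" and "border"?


Word 1: "mess"
Word 2: "border"
Comparing from start:
  Pos 0: 'm' != 'b' (stop)
LCP = "" (length 0)


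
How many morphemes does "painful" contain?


Word: "painful"
Morphemes: pain / -ful
Each morpheme carries meaning
= 2 morphemes


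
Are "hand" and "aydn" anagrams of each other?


Word 1: "hand" → sorted: adhn
Word 2: "aydn" → sorted: adny
Same letters? adhn != adny
Anagram = No


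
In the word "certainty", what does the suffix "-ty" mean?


Suffix: -ty
Example: certainty (certain + -ty)
Meaning = quality of


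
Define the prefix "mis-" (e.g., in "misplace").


Prefix: mis-
Example: misplace = mis- + place
Meaning = wrongly


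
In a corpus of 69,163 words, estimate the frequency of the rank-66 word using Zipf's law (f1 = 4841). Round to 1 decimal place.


Zipf's law: f(r) = f(1) / r
f(1) = 4841
f(66) = 4841 / 66
= 73.3 occurrences


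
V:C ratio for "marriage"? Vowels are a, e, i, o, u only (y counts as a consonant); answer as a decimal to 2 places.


Word: "marriage"
Vowels (a,e,i,o,u): 4
Consonants: 4
Ratio = 4/4
= 1.00


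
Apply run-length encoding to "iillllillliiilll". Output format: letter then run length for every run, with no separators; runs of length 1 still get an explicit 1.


String: "iillllillliiilll"
Scanning for consecutive runs:
  'i' x 2
  'l' x 4
  'i' x 1
  'l' x 3
  'i' x 3
  'l' x 3
RLE = "i2l4i1l3i3l3"


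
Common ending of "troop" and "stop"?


Word 1: "troop"
Word 2: "stop"
Comparing from end:
  Pos -1: 'p' == 'p'
  Pos -2: 'o' == 'o'
  Pos -3: 'o' != 't' (stop)
LCS = "op" (length 2)


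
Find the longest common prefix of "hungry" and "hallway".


Word 1: "hungry"
Word 2: "hallway"
Comparing from start:
  Pos 0: 'h' == 'h'
  Pos 1: 'u' != 'a' (stop)
LCP = "h" (length 1)


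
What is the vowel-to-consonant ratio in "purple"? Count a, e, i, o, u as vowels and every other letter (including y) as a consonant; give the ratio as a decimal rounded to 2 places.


Word: "purple"
Vowels (a,e,i,o,u): 2
Consonants: 4
Ratio = 2/4
= 0.50


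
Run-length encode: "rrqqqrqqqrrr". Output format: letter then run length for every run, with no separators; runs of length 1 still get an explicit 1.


String: "rrqqqrqqqrrr"
Scanning for consecutive runs:
  'r' x 2
  'q' x 3
  'r' x 1
  'q' x 3
  'r' x 3
RLE = "r2q3r1q3r3"


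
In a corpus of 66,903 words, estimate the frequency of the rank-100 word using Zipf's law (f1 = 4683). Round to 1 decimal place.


Zipf's law: f(r) = f(1) / r
f(1) = 4683
f(100) = 4683 / 100
= 46.8 occurrences


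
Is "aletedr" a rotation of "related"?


Word: "related", Candidate: "aletedr"
Method: check if candidate is substring of word+word
"relatedrelated" contains "aletedr"? No
Is rotation = No


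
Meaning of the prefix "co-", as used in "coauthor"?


Prefix: co-
As in: coauthor -> co- + author
Meaning = together


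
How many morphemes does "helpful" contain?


Word: "helpful"
Morphemes: help | -ful
Each morpheme carries meaning
= 2 morphemes


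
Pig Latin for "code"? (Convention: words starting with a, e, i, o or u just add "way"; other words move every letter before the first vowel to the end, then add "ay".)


Word: "code"
Starts with consonant(s) → move to end, add 'ay'
Consonant cluster: "c"
Pig Latin = "odecay"


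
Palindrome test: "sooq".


Word: "sooq"
Reversed: "qoos"
Forward == Backward? sooq != qoos
Palindrome = No


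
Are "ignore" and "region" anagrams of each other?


Word 1: "ignore" → sorted: eginor
Word 2: "region" → sorted: eginor
Same letters? eginor == eginor
Anagram = Yes


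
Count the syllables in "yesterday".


Word: "yesterday"
Syllable breakdown: yes / ter / day
Counting: 3 parts
= 3 syllables


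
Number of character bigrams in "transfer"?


Word: "transfer" (length 8)
Number of 2-grams = length - 2 + 1 = 8 - 2 + 1
= 7


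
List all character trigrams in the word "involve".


Word: "involve" (length 7)
Number of trigrams = 7 - 3 + 1 = 5
  Position 0: "inv"
  Position 1: "nvo"
  Position 2: "vol"
  Position 3: "olv"
  Position 4: "lve"
Trigrams = "inv", "nvo", "vol", "olv", "lve"


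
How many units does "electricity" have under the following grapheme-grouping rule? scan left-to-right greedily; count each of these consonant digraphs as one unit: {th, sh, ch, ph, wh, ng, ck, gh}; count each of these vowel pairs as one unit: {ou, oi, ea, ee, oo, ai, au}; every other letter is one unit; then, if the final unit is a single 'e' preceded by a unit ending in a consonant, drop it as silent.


Word: "electricity" (11 letters)
Left-to-right scan:
  [1] 'e' (letter)
  [2] 'l' (letter)
  [3] 'e' (letter)
  [4] 'c' (letter)
  [5] 't' (letter)
  [6] 'r' (letter)
  [7] 'i' (letter)
  [8] 'c' (letter)
  [9] 'i' (letter)
  [10] 't' (letter)
  [11] 'y' (letter)
Units from scan: 11
Sound units = 11 units


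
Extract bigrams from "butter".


Word: "butter" (length 6)
Number of bigrams = 6 - 2 + 1 = 5
  Position 0: "bu"
  Position 1: "ut"
  Position 2: "tt"
  Position 3: "te"
  Position 4: "er"
Bigrams = "bu", "ut", "tt", "te", "er"


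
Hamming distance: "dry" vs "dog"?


Comparing character by character (same length = 3):
  Pos 0: 'd' vs 'd' =
  Pos 1: 'r' vs 'o' !=
  Pos 2: 'y' vs 'g' !=
Hamming distance = 2


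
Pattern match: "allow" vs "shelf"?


Pattern of "allow": [0, 1, 1, 2, 3]
Pattern of "shelf": [0, 1, 2, 3, 4]
Patterns do not match
Same pattern = No


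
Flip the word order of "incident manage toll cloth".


Original: "incident manage toll cloth"
Words (1..n): incident | manage | toll | cloth
Reversed (n..1): cloth | toll | manage | incident
Result = "cloth toll manage incident"


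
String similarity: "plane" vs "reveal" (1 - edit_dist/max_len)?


Word 1: "plane" (length 5)
Word 2: "reveal" (length 6)
One optimal edit sequence:
  1. insert 'r'  (+1)
  2. substitute 'p' -> 'e'  (+1)
  3. substitute 'l' -> 'v'  (+1)
  4. substitute 'a' -> 'e'  (+1)
  5. substitute 'n' -> 'a'  (+1)
  6. substitute 'e' -> 'l'  (+1)
Edit distance = 6
Max length = max(5, 6) = 6
Similarity = 1 - 6/6
= 0.0000


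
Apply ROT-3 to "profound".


Word: "profound"
Shift: 3
Each letter → (letter + shift) mod 26:
  'p' (15) + 3 = 18 → 's'
  'r' (17) + 3 = 20 → 'u'
  'o' (14) + 3 = 17 → 'r'
  'f' (5) + 3 = 8 → 'i'
  'o' (14) + 3 = 17 → 'r'
  'u' (20) + 3 = 23 → 'x'
  'n' (13) + 3 = 16 → 'q'
  'd' (3) + 3 = 6 → 'g'
Result = "surirxqg"


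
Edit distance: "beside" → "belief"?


Word 1: "beside" (length 6)
Word 2: "belief" (length 6)
One optimal edit sequence (insert/delete/substitute each cost 1):
  1. keep 'b'
  2. keep 'e'
  3. substitute 's' -> 'l'  (+1)
  4. keep 'i'
  5. substitute 'd' -> 'e'  (+1)
  6. substitute 'e' -> 'f'  (+1)
Total edit operations: 3
Edit distance = 3


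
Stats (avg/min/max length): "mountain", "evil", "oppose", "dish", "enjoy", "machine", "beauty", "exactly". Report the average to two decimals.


Lengths: "mountain"=8, "evil"=4, "oppose"=6, "dish"=4, "enjoy"=5, "machine"=7, "beauty"=6, "exactly"=7
Sum = 47, Count = 8
Average = 47/8 = 5.88
= avg=5.88, min=4, max=8


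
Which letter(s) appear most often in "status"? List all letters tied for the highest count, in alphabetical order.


Word: "status"
Letter counts:
  'a': 1
  's': 2
  't': 2
  'u': 1
Maximum count = 2
Most frequent = 's', 't' (2 times each)


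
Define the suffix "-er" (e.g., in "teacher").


Suffix: -er
Example: teacher = teach + -er
Meaning = one who / more


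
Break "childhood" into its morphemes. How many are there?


Word: "childhood"
Morphemes: child / -hood
Each morpheme carries meaning
= 2 morphemes


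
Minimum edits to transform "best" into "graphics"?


Word 1: "best" (length 4)
Word 2: "graphics" (length 8)
One optimal edit sequence (insert/delete/substitute each cost 1):
  1. insert 'g'  (+1)
  2. insert 'r'  (+1)
  3. insert 'a'  (+1)
  4. insert 'p'  (+1)
  5. substitute 'b' -> 'h'  (+1)
  6. substitute 'e' -> 'i'  (+1)
  7. substitute 's' -> 'c'  (+1)
  8. substitute 't' -> 's'  (+1)
Total edit operations: 8
Edit distance = 8


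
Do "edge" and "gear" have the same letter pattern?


Pattern of "edge": [0, 1, 2, 0]
Pattern of "gear": [0, 1, 2, 3]
Patterns do not match
Same pattern = No


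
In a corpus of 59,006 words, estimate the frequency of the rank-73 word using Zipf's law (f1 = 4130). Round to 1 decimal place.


Zipf's law: f(r) = f(1) / r
f(1) = 4130
f(73) = 4130 / 73
= 56.6 occurrences


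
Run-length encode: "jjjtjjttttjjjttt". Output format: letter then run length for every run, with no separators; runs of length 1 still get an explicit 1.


String: "jjjtjjttttjjjttt"
Scanning for consecutive runs:
  'j' x 3
  't' x 1
  'j' x 2
  't' x 4
  'j' x 3
  't' x 3
RLE = "j3t1j2t4j3t3"


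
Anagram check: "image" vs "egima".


Word 1: "image" → sorted: aegim
Word 2: "egima" → sorted: aegim
Same letters? aegim == aegim
Anagram = Yes


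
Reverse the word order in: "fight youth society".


Original: "fight youth society"
Words (1..n): fight | youth | society
Reversed (n..1): society | youth | fight
Result = "society youth fight"


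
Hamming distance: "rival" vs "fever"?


Comparing character by character (same length = 5):
  Pos 0: 'r' vs 'f' !=
  Pos 1: 'i' vs 'e' !=
  Pos 2: 'v' vs 'v' =
  Pos 3: 'a' vs 'e' !=
  Pos 4: 'l' vs 'r' !=
Hamming distance = 4


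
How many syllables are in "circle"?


Word: "circle"
Syllable breakdown: cir · cle
Counting: 2 parts
= 2 syllables


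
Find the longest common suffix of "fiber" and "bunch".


Word 1: "fiber"
Word 2: "bunch"
Comparing from end:
  Pos -1: 'r' != 'h' (stop)
LCS = "" (length 0)


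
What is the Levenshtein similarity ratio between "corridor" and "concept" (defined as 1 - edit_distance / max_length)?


Word 1: "corridor" (length 8)
Word 2: "concept" (length 7)
One optimal edit sequence:
  1. keep 'c'
  2. keep 'o'
  3. delete 'r'  (+1)
  4. substitute 'r' -> 'n'  (+1)
  5. substitute 'i' -> 'c'  (+1)
  6. substitute 'd' -> 'e'  (+1)
  7. substitute 'o' -> 'p'  (+1)
  8. substitute 'r' -> 't'  (+1)
Edit distance = 6
Max length = max(8, 7) = 8
Similarity = 1 - 6/8
= 0.2500


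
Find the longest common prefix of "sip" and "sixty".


Word 1: "sip"
Word 2: "sixty"
Comparing from start:
  Pos 0: 's' == 's'
  Pos 1: 'i' == 'i'
  Pos 2: 'p' != 'x' (stop)
LCP = "si" (length 2)


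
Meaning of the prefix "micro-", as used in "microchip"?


Prefix: micro-
As in: microchip -> micro- + chip
Meaning = small


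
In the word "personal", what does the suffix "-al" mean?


Suffix: -al
Example: personal = person + -al
Meaning = relating to


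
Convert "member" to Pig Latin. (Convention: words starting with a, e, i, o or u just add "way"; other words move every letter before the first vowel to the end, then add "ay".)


Word: "member"
Starts with consonant(s) → move to end, add 'ay'
Consonant cluster: "m"
Pig Latin = "embermay"


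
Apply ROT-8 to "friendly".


Word: "friendly"
Shift: 8
Each letter → (letter + shift) mod 26:
  'f' (5) + 8 = 13 → 'n'
  'r' (17) + 8 = 25 → 'z'
  'i' (8) + 8 = 16 → 'q'
  'e' (4) + 8 = 12 → 'm'
  'n' (13) + 8 = 21 → 'v'
  'd' (3) + 8 = 11 → 'l'
  'l' (11) + 8 = 19 → 't'
  'y' (24) + 8 = 6 → 'g'
Result = "nzqmvltg"


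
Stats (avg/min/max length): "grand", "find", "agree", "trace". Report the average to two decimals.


Lengths: "grand"=5, "find"=4, "agree"=5, "trace"=5
Sum = 19, Count = 4
Average = 19/4 = 4.75
= avg=4.75, min=4, max=5


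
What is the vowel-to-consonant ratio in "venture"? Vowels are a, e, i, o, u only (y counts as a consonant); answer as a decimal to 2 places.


Word: "venture"
Vowels (a,e,i,o,u): 3
Consonants: 4
Ratio = 3/4
= 0.75


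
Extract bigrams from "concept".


Word: "concept" (length 7)
Number of bigrams = 7 - 2 + 1 = 6
  Position 0: "co"
  Position 1: "on"
  Position 2: "nc"
  Position 3: "ce"
  Position 4: "ep"
  Position 5: "pt"
Bigrams = "co", "on", "nc", "ce", "ep", "pt"


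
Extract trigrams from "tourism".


Word: "tourism" (length 7)
Number of trigrams = 7 - 3 + 1 = 5
  Position 0: "tou"
  Position 1: "our"
  Position 2: "uri"
  Position 3: "ris"
  Position 4: "ism"
Trigrams = "tou", "our", "uri", "ris", "ism"


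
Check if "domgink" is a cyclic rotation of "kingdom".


Word: "kingdom", Candidate: "domgink"
Method: check if candidate is substring of word+word
"kingdomkingdom" contains "domgink"? No
Is rotation = No


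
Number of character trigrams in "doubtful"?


Word: "doubtful" (length 8)
Number of 3-grams = length - 3 + 1 = 8 - 3 + 1
= 6


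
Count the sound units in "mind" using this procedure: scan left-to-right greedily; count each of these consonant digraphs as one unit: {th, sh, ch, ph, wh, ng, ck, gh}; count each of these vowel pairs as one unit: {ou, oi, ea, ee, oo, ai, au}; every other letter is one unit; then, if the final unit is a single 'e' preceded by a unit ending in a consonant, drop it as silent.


Word: "mind" (4 letters)
Left-to-right scan:
  1. 'm' (letter)
  2. 'i' (letter)
  3. 'n' (letter)
  4. 'd' (letter)
Units from scan: 4
Sound units = 4 units


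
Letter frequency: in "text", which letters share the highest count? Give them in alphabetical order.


Word: "text"
Letter counts:
  'e': 1
  't': 2
  'x': 1
Maximum count = 2
Most frequent = 't' (2 times each)


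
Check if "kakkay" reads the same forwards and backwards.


Word: "kakkay"
Reversed: "yakkak"
Forward == Backward? kakkay != yakkak
Palindrome = No


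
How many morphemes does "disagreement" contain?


Word: "disagreement"
Morphemes: dis- + agree + -ment
Each morpheme carries meaning
= 3 morphemes


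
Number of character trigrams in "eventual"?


Word: "eventual" (length 8)
Number of 3-grams = length - 3 + 1 = 8 - 3 + 1
= 6


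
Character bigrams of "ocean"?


Word: "ocean" (length 5)
Number of bigrams = 5 - 2 + 1 = 4
  Position 0: "oc"
  Position 1: "ce"
  Position 2: "ea"
  Position 3: "an"
Bigrams = "oc", "ce", "ea", "an"


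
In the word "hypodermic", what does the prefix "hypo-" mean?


Prefix: hypo-
As in: hypodermic -> hypo- + dermic
Meaning = under / below normal


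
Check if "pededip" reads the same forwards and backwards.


Word: "pededip"
Reversed: "pidedep"
Forward == Backward? pededip != pidedep
Palindrome = No


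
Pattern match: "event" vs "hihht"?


Pattern of "event": [0, 1, 0, 2, 3]
Pattern of "hihht": [0, 1, 0, 0, 2]
Patterns do not match
Same pattern = No


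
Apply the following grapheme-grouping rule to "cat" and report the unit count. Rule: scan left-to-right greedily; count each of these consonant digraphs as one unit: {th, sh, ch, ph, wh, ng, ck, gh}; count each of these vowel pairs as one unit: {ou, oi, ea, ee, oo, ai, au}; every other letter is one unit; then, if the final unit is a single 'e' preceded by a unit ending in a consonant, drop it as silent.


Word: "cat" (3 letters)
Left-to-right scan:
  [1] 'c' (letter)
  [2] 'a' (letter)
  [3] 't' (letter)
Units from scan: 3
Sound units = 3 units


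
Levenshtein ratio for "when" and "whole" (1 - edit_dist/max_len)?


Word 1: "when" (length 4)
Word 2: "whole" (length 5)
One optimal edit sequence:
  1. keep 'w'
  2. keep 'h'
  3. insert 'o'  (+1)
  4. substitute 'e' -> 'l'  (+1)
  5. substitute 'n' -> 'e'  (+1)
Edit distance = 3
Max length = max(4, 5) = 5
Similarity = 1 - 3/5
= 0.4000


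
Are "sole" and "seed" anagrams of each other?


Word 1: "sole" → sorted: elos
Word 2: "seed" → sorted: dees
Same letters? elos != dees
Anagram = No


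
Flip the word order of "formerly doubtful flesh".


Original: "formerly doubtful flesh"
Words (1..n): formerly | doubtful | flesh
Reversed (n..1): flesh | doubtful | formerly
Result = "flesh doubtful formerly"


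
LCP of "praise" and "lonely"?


Word 1: "praise"
Word 2: "lonely"
Comparing from start:
  Pos 0: 'p' != 'l' (stop)
LCP = "" (length 0)


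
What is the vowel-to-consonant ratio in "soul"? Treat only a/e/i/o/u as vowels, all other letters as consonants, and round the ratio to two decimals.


Word: "soul"
Vowels (a,e,i,o,u): 2
Consonants: 2
Ratio = 2/2
= 1.00


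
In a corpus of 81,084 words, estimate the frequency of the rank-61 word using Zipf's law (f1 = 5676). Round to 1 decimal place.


Zipf's law: f(r) = f(1) / r
f(1) = 5676
f(61) = 5676 / 61
= 93.0 occurrences


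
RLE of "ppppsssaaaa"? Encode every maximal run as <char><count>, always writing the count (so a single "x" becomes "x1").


String: "ppppsssaaaa"
Scanning for consecutive runs:
  'p' x 4
  's' x 3
  'a' x 4
RLE = "p4s3a4"


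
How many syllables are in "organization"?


Word: "organization"
Syllable breakdown: or / gan / i / za / tion
Counting: 5 parts
= 5 syllables


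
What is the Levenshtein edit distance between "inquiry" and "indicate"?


Word 1: "inquiry" (length 7)
Word 2: "indicate" (length 8)
One optimal edit sequence (insert/delete/substitute each cost 1):
  1. keep 'i'
  2. keep 'n'
  3. insert 'd'  (+1)
  4. substitute 'q' -> 'i'  (+1)
  5. substitute 'u' -> 'c'  (+1)
  6. substitute 'i' -> 'a'  (+1)
  7. substitute 'r' -> 't'  (+1)
  8. substitute 'y' -> 'e'  (+1)
Total edit operations: 6
Edit distance = 6


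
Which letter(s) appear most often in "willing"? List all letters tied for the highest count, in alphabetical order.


Word: "willing"
Letter counts:
  'g': 1
  'i': 2
  'l': 2
  'n': 1
  'w': 1
Maximum count = 2
Most frequent = 'i', 'l' (2 times each)


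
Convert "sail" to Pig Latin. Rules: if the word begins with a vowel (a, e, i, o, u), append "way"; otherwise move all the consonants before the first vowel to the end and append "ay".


Word: "sail"
Starts with consonant(s) → move to end, add 'ay'
Consonant cluster: "s"
Pig Latin = "ailsay"


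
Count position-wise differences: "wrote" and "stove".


Comparing character by character (same length = 5):
  Pos 0: 'w' vs 's' !=
  Pos 1: 'r' vs 't' !=
  Pos 2: 'o' vs 'o' =
  Pos 3: 't' vs 'v' !=
  Pos 4: 'e' vs 'e' =
Hamming distance = 3


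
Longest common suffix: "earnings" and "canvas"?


Word 1: "earnings"
Word 2: "canvas"
Comparing from end:
  Pos -1: 's' == 's'
  Pos -2: 'g' != 'a' (stop)
LCS = "s" (length 1)


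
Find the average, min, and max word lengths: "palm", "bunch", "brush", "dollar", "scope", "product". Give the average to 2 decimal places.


Lengths: "palm"=4, "bunch"=5, "brush"=5, "dollar"=6, "scope"=5, "product"=7
Sum = 32, Count = 6
Average = 32/6 = 5.33
= avg=5.33, min=4, max=7


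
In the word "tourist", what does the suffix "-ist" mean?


Suffix: -ist
Example: tourist = tour + -ist
Meaning = one who practices


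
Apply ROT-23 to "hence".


Word: "hence"
Shift: 23
Each letter → (letter + shift) mod 26:
  'h' (7) + 23 = 4 → 'e'
  'e' (4) + 23 = 1 → 'b'
  'n' (13) + 23 = 10 → 'k'
  'c' (2) + 23 = 25 → 'z'
  'e' (4) + 23 = 1 → 'b'
Result = "ebkzb"


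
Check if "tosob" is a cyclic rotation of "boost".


Word: "boost", Candidate: "tosob"
Method: check if candidate is substring of word+word
"boostboost" contains "tosob"? No
Is rotation = No


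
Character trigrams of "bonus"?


Word: "bonus" (length 5)
Number of trigrams = 5 - 3 + 1 = 3
  Position 0: "bon"
  Position 1: "onu"
  Position 2: "nus"
Trigrams = "bon", "onu", "nus"


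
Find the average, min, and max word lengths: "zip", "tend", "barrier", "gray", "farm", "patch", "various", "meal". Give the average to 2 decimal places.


Lengths: "zip"=3, "tend"=4, "barrier"=7, "gray"=4, "farm"=4, "patch"=5, "various"=7, "meal"=4
Sum = 38, Count = 8
Average = 38/8 = 4.75
= avg=4.75, min=3, max=7


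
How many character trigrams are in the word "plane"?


Word: "plane" (length 5)
Number of 3-grams = length - 3 + 1 = 5 - 3 + 1
= 3


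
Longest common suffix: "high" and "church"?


Word 1: "high"
Word 2: "church"
Comparing from end:
  Pos -1: 'h' == 'h'
  Pos -2: 'g' != 'c' (stop)
LCS = "h" (length 1)


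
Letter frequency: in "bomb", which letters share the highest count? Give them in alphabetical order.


Word: "bomb"
Letter counts:
  'b': 2
  'm': 1
  'o': 1
Maximum count = 2
Most frequent = 'b' (2 times each)


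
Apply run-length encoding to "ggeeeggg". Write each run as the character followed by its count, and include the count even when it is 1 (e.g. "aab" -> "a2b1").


String: "ggeeeggg"
Scanning for consecutive runs:
  'g' x 2
  'e' x 3
  'g' x 3
RLE = "g2e3g3"


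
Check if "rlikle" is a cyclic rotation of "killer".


Word: "killer", Candidate: "rlikle"
Method: check if candidate is substring of word+word
"killerkiller" contains "rlikle"? No
Is rotation = No


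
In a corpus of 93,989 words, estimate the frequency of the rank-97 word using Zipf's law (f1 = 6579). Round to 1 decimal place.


Zipf's law: f(r) = f(1) / r
f(1) = 6579
f(97) = 6579 / 97
= 67.8 occurrences


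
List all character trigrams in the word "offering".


Word: "offering" (length 8)
Number of trigrams = 8 - 3 + 1 = 6
  Position 0: "off"
  Position 1: "ffe"
  Position 2: "fer"
  Position 3: "eri"
  Position 4: "rin"
  Position 5: "ing"
Trigrams = "off", "ffe", "fer", "eri", "rin", "ing"


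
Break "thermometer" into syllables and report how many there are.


Word: "thermometer"
Syllable breakdown: ther · mom · e · ter
Counting: 4 parts
= 4 syllables


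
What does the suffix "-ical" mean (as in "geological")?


Suffix: -ical
Example: geological = geology + -ical, with a spelling change
Meaning = relating to


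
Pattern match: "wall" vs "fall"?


Pattern of "wall": [0, 1, 2, 2]
Pattern of "fall": [0, 1, 2, 2]
Patterns match
Same pattern = Yes


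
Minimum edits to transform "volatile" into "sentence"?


Word 1: "volatile" (length 8)
Word 2: "sentence" (length 8)
One optimal edit sequence (insert/delete/substitute each cost 1):
  1. substitute 'v' -> 's'  (+1)
  2. substitute 'o' -> 'e'  (+1)
  3. substitute 'l' -> 'n'  (+1)
  4. substitute 'a' -> 't'  (+1)
  5. substitute 't' -> 'e'  (+1)
  6. substitute 'i' -> 'n'  (+1)
  7. substitute 'l' -> 'c'  (+1)
  8. keep 'e'
Total edit operations: 7
Edit distance = 7


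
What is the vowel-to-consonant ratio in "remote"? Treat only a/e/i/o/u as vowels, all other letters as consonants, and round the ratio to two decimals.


Word: "remote"
Vowels (a,e,i,o,u): 3
Consonants: 3
Ratio = 3/3
= 1.00


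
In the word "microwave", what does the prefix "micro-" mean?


Prefix: micro-
As in: microwave -> micro- + wave
Meaning = small


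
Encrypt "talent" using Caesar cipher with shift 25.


Word: "talent"
Shift: 25
Each letter → (letter + shift) mod 26:
  't' (19) + 25 = 18 → 's'
  'a' (0) + 25 = 25 → 'z'
  'l' (11) + 25 = 10 → 'k'
  'e' (4) + 25 = 3 → 'd'
  'n' (13) + 25 = 12 → 'm'
  't' (19) + 25 = 18 → 's'
Result = "szkdms"


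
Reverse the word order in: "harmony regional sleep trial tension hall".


Original: "harmony regional sleep trial tension hall"
Words (1..n): harmony | regional | sleep | trial | tension | hall
Reversed (n..1): hall | tension | trial | sleep | regional | harmony
Result = "hall tension trial sleep regional harmony"


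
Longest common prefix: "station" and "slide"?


Word 1: "station"
Word 2: "slide"
Comparing from start:
  Pos 0: 's' == 's'
  Pos 1: 't' != 'l' (stop)
LCP = "s" (length 1)


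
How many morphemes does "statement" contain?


Word: "statement"
Morphemes: state / -ment
Each morpheme carries meaning
= 2 morphemes


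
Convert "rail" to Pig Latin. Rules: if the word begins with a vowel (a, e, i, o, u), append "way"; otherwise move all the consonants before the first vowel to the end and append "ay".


Word: "rail"
Starts with consonant(s) → move to end, add 'ay'
Consonant cluster: "r"
Pig Latin = "ailray"


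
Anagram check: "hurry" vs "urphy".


Word 1: "hurry" → sorted: hrruy
Word 2: "urphy" → sorted: hpruy
Same letters? hrruy != hpruy
Anagram = No


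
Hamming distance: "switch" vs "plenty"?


Comparing character by character (same length = 6):
  Pos 0: 's' vs 'p' !=
  Pos 1: 'w' vs 'l' !=
  Pos 2: 'i' vs 'e' !=
  Pos 3: 't' vs 'n' !=
  Pos 4: 'c' vs 't' !=
  Pos 5: 'h' vs 'y' !=
Hamming distance = 6


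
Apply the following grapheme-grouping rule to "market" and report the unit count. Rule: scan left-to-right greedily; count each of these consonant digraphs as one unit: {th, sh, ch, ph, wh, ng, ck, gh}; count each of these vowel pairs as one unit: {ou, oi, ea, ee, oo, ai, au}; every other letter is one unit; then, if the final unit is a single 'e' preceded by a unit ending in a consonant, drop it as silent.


Word: "market" (6 letters)
Left-to-right scan:
  [1] 'm' (letter)
  [2] 'a' (letter)
  [3] 'r' (letter)
  [4] 'k' (letter)
  [5] 'e' (letter)
  [6] 't' (letter)
Units from scan: 6
Sound units = 6 units


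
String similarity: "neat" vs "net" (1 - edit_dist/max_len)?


Word 1: "neat" (length 4)
Word 2: "net" (length 3)
One optimal edit sequence:
  1. keep 'n'
  2. keep 'e'
  3. delete 'a'  (+1)
  4. keep 't'
Edit distance = 1
Max length = max(4, 3) = 4
Similarity = 1 - 1/4
= 0.7500


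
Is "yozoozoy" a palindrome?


Word: "yozoozoy"
Reversed: "yozoozoy"
Forward == Backward? yozoozoy == yozoozoy
Palindrome = Yes


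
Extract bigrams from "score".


Word: "score" (length 5)
Number of bigrams = 5 - 2 + 1 = 4
  Position 0: "sc"
  Position 1: "co"
  Position 2: "or"
  Position 3: "re"
Bigrams = "sc", "co", "or", "re"


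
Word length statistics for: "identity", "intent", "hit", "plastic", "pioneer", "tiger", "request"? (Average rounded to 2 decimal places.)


Lengths: "identity"=8, "intent"=6, "hit"=3, "plastic"=7, "pioneer"=7, "tiger"=5, "request"=7
Sum = 43, Count = 7
Average = 43/7 = 6.14
= avg=6.14, min=3, max=8


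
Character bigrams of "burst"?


Word: "burst" (length 5)
Number of bigrams = 5 - 2 + 1 = 4
  Position 0: "bu"
  Position 1: "ur"
  Position 2: "rs"
  Position 3: "st"
Bigrams = "bu", "ur", "rs", "st"


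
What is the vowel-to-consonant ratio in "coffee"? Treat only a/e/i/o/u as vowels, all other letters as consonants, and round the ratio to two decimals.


Word: "coffee"
Vowels (a,e,i,o,u): 3
Consonants: 3
Ratio = 3/3
= 1.00


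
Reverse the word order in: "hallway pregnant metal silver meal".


Original: "hallway pregnant metal silver meal"
Words (1..n): hallway | pregnant | metal | silver | meal
Reversed (n..1): meal | silver | metal | pregnant | hallway
Result = "meal silver metal pregnant hallway"


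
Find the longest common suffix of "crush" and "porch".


Word 1: "crush"
Word 2: "porch"
Comparing from end:
  Pos -1: 'h' == 'h'
  Pos -2: 's' != 'c' (stop)
LCS = "h" (length 1)


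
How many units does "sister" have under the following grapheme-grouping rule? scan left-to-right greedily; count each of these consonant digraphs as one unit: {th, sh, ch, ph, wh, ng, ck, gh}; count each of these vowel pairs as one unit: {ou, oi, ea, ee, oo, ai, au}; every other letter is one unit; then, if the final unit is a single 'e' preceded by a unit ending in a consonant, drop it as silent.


Word: "sister" (6 letters)
Left-to-right scan:
  [1] 's' (letter)
  [2] 'i' (letter)
  [3] 's' (letter)
  [4] 't' (letter)
  [5] 'e' (letter)
  [6] 'r' (letter)
Units from scan: 6
Sound units = 6 units


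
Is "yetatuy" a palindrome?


Word: "yetatuy"
Reversed: "yutatey"
Forward == Backward? yetatuy != yutatey
Palindrome = No


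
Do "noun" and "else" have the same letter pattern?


Pattern of "noun": [0, 1, 2, 0]
Pattern of "else": [0, 1, 2, 0]
Patterns match
Same pattern = Yes


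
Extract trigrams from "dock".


Word: "dock" (length 4)
Number of trigrams = 4 - 3 + 1 = 2
  Position 0: "doc"
  Position 1: "ock"
Trigrams = "doc", "ock"


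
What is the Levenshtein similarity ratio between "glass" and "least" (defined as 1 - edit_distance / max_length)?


Word 1: "glass" (length 5)
Word 2: "least" (length 5)
One optimal edit sequence:
  1. substitute 'g' -> 'l'  (+1)
  2. substitute 'l' -> 'e'  (+1)
  3. keep 'a'
  4. keep 's'
  5. substitute 's' -> 't'  (+1)
Edit distance = 3
Max length = max(5, 5) = 5
Similarity = 1 - 3/5
= 0.4000


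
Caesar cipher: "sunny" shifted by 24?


Word: "sunny"
Shift: 24
Each letter → (letter + shift) mod 26:
  's' (18) + 24 = 16 → 'q'
  'u' (20) + 24 = 18 → 's'
  'n' (13) + 24 = 11 → 'l'
  'n' (13) + 24 = 11 → 'l'
  'y' (24) + 24 = 22 → 'w'
Result = "qsllw"


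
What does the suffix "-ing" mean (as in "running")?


Suffix: -ing
As in: running -> run + -ing, with a spelling change
Meaning = present participle


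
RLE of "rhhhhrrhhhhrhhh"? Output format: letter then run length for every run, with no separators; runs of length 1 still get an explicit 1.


String: "rhhhhrrhhhhrhhh"
Scanning for consecutive runs:
  'r' x 1
  'h' x 4
  'r' x 2
  'h' x 4
  'r' x 1
  'h' x 3
RLE = "r1h4r2h4r1h3"


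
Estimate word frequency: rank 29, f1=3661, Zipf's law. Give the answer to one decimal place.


Zipf's law: f(r) = f(1) / r
f(1) = 3661
f(29) = 3661 / 29
= 126.2 occurrences
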